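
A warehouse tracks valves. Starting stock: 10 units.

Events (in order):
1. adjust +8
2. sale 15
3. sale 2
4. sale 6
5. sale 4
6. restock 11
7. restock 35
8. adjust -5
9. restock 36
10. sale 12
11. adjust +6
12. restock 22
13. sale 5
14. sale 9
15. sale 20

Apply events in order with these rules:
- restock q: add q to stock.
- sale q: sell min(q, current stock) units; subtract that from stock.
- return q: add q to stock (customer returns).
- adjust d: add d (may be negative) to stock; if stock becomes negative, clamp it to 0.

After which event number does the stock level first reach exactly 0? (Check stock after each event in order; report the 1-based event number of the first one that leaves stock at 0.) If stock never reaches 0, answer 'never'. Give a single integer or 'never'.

Processing events:
Start: stock = 10
  Event 1 (adjust +8): 10 + 8 = 18
  Event 2 (sale 15): sell min(15,18)=15. stock: 18 - 15 = 3. total_sold = 15
  Event 3 (sale 2): sell min(2,3)=2. stock: 3 - 2 = 1. total_sold = 17
  Event 4 (sale 6): sell min(6,1)=1. stock: 1 - 1 = 0. total_sold = 18
  Event 5 (sale 4): sell min(4,0)=0. stock: 0 - 0 = 0. total_sold = 18
  Event 6 (restock 11): 0 + 11 = 11
  Event 7 (restock 35): 11 + 35 = 46
  Event 8 (adjust -5): 46 + -5 = 41
  Event 9 (restock 36): 41 + 36 = 77
  Event 10 (sale 12): sell min(12,77)=12. stock: 77 - 12 = 65. total_sold = 30
  Event 11 (adjust +6): 65 + 6 = 71
  Event 12 (restock 22): 71 + 22 = 93
  Event 13 (sale 5): sell min(5,93)=5. stock: 93 - 5 = 88. total_sold = 35
  Event 14 (sale 9): sell min(9,88)=9. stock: 88 - 9 = 79. total_sold = 44
  Event 15 (sale 20): sell min(20,79)=20. stock: 79 - 20 = 59. total_sold = 64
Final: stock = 59, total_sold = 64

First zero at event 4.

Answer: 4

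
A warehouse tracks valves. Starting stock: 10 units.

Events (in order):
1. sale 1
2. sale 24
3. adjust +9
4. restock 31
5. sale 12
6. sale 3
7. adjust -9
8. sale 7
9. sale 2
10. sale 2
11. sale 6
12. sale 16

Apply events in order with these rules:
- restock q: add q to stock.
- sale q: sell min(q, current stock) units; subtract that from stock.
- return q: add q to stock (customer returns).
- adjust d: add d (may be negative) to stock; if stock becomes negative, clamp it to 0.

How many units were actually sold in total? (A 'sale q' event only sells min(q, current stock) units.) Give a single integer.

Processing events:
Start: stock = 10
  Event 1 (sale 1): sell min(1,10)=1. stock: 10 - 1 = 9. total_sold = 1
  Event 2 (sale 24): sell min(24,9)=9. stock: 9 - 9 = 0. total_sold = 10
  Event 3 (adjust +9): 0 + 9 = 9
  Event 4 (restock 31): 9 + 31 = 40
  Event 5 (sale 12): sell min(12,40)=12. stock: 40 - 12 = 28. total_sold = 22
  Event 6 (sale 3): sell min(3,28)=3. stock: 28 - 3 = 25. total_sold = 25
  Event 7 (adjust -9): 25 + -9 = 16
  Event 8 (sale 7): sell min(7,16)=7. stock: 16 - 7 = 9. total_sold = 32
  Event 9 (sale 2): sell min(2,9)=2. stock: 9 - 2 = 7. total_sold = 34
  Event 10 (sale 2): sell min(2,7)=2. stock: 7 - 2 = 5. total_sold = 36
  Event 11 (sale 6): sell min(6,5)=5. stock: 5 - 5 = 0. total_sold = 41
  Event 12 (sale 16): sell min(16,0)=0. stock: 0 - 0 = 0. total_sold = 41
Final: stock = 0, total_sold = 41

Answer: 41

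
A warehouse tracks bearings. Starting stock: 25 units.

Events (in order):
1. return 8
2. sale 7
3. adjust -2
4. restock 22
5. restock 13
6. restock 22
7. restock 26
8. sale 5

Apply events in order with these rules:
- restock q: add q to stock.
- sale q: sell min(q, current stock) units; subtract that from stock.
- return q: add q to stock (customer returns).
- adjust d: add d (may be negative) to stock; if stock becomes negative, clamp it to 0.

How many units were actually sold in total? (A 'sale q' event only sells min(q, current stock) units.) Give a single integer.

Answer: 12

Derivation:
Processing events:
Start: stock = 25
  Event 1 (return 8): 25 + 8 = 33
  Event 2 (sale 7): sell min(7,33)=7. stock: 33 - 7 = 26. total_sold = 7
  Event 3 (adjust -2): 26 + -2 = 24
  Event 4 (restock 22): 24 + 22 = 46
  Event 5 (restock 13): 46 + 13 = 59
  Event 6 (restock 22): 59 + 22 = 81
  Event 7 (restock 26): 81 + 26 = 107
  Event 8 (sale 5): sell min(5,107)=5. stock: 107 - 5 = 102. total_sold = 12
Final: stock = 102, total_sold = 12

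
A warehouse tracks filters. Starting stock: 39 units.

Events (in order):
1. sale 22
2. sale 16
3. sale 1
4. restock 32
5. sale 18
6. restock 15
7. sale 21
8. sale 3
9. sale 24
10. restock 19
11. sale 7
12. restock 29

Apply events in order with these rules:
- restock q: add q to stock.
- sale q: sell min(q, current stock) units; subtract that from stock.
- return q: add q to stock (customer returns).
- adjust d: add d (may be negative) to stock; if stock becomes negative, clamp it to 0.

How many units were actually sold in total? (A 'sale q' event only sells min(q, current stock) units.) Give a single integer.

Answer: 93

Derivation:
Processing events:
Start: stock = 39
  Event 1 (sale 22): sell min(22,39)=22. stock: 39 - 22 = 17. total_sold = 22
  Event 2 (sale 16): sell min(16,17)=16. stock: 17 - 16 = 1. total_sold = 38
  Event 3 (sale 1): sell min(1,1)=1. stock: 1 - 1 = 0. total_sold = 39
  Event 4 (restock 32): 0 + 32 = 32
  Event 5 (sale 18): sell min(18,32)=18. stock: 32 - 18 = 14. total_sold = 57
  Event 6 (restock 15): 14 + 15 = 29
  Event 7 (sale 21): sell min(21,29)=21. stock: 29 - 21 = 8. total_sold = 78
  Event 8 (sale 3): sell min(3,8)=3. stock: 8 - 3 = 5. total_sold = 81
  Event 9 (sale 24): sell min(24,5)=5. stock: 5 - 5 = 0. total_sold = 86
  Event 10 (restock 19): 0 + 19 = 19
  Event 11 (sale 7): sell min(7,19)=7. stock: 19 - 7 = 12. total_sold = 93
  Event 12 (restock 29): 12 + 29 = 41
Final: stock = 41, total_sold = 93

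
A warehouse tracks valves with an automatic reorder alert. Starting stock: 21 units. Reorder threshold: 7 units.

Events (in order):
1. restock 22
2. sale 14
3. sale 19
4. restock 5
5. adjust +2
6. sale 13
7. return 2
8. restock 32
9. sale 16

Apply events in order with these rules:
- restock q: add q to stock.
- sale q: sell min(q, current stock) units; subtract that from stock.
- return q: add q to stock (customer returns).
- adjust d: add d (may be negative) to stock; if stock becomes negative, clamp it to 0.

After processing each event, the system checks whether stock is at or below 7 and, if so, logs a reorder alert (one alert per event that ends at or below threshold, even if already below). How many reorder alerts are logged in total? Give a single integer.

Processing events:
Start: stock = 21
  Event 1 (restock 22): 21 + 22 = 43
  Event 2 (sale 14): sell min(14,43)=14. stock: 43 - 14 = 29. total_sold = 14
  Event 3 (sale 19): sell min(19,29)=19. stock: 29 - 19 = 10. total_sold = 33
  Event 4 (restock 5): 10 + 5 = 15
  Event 5 (adjust +2): 15 + 2 = 17
  Event 6 (sale 13): sell min(13,17)=13. stock: 17 - 13 = 4. total_sold = 46
  Event 7 (return 2): 4 + 2 = 6
  Event 8 (restock 32): 6 + 32 = 38
  Event 9 (sale 16): sell min(16,38)=16. stock: 38 - 16 = 22. total_sold = 62
Final: stock = 22, total_sold = 62

Checking against threshold 7:
  After event 1: stock=43 > 7
  After event 2: stock=29 > 7
  After event 3: stock=10 > 7
  After event 4: stock=15 > 7
  After event 5: stock=17 > 7
  After event 6: stock=4 <= 7 -> ALERT
  After event 7: stock=6 <= 7 -> ALERT
  After event 8: stock=38 > 7
  After event 9: stock=22 > 7
Alert events: [6, 7]. Count = 2

Answer: 2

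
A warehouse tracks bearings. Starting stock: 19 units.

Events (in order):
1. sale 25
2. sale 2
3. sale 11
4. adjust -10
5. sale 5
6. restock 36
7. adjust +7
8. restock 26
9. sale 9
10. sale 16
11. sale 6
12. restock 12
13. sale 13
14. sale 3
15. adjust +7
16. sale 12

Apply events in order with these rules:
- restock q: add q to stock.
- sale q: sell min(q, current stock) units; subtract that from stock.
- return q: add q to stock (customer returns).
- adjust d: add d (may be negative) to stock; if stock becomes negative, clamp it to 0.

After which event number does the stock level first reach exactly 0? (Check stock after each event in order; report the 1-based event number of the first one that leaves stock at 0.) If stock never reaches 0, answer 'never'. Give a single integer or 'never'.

Answer: 1

Derivation:
Processing events:
Start: stock = 19
  Event 1 (sale 25): sell min(25,19)=19. stock: 19 - 19 = 0. total_sold = 19
  Event 2 (sale 2): sell min(2,0)=0. stock: 0 - 0 = 0. total_sold = 19
  Event 3 (sale 11): sell min(11,0)=0. stock: 0 - 0 = 0. total_sold = 19
  Event 4 (adjust -10): 0 + -10 = 0 (clamped to 0)
  Event 5 (sale 5): sell min(5,0)=0. stock: 0 - 0 = 0. total_sold = 19
  Event 6 (restock 36): 0 + 36 = 36
  Event 7 (adjust +7): 36 + 7 = 43
  Event 8 (restock 26): 43 + 26 = 69
  Event 9 (sale 9): sell min(9,69)=9. stock: 69 - 9 = 60. total_sold = 28
  Event 10 (sale 16): sell min(16,60)=16. stock: 60 - 16 = 44. total_sold = 44
  Event 11 (sale 6): sell min(6,44)=6. stock: 44 - 6 = 38. total_sold = 50
  Event 12 (restock 12): 38 + 12 = 50
  Event 13 (sale 13): sell min(13,50)=13. stock: 50 - 13 = 37. total_sold = 63
  Event 14 (sale 3): sell min(3,37)=3. stock: 37 - 3 = 34. total_sold = 66
  Event 15 (adjust +7): 34 + 7 = 41
  Event 16 (sale 12): sell min(12,41)=12. stock: 41 - 12 = 29. total_sold = 78
Final: stock = 29, total_sold = 78

First zero at event 1.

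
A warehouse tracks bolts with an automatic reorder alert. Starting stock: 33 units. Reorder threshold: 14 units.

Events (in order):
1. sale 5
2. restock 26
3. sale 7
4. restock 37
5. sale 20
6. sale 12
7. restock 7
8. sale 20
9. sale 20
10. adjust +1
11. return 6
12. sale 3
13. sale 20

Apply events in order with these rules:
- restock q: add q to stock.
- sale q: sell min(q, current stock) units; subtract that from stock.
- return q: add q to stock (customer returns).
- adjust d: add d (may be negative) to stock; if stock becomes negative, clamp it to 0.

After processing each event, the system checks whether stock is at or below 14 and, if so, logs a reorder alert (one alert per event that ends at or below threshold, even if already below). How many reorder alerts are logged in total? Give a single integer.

Answer: 1

Derivation:
Processing events:
Start: stock = 33
  Event 1 (sale 5): sell min(5,33)=5. stock: 33 - 5 = 28. total_sold = 5
  Event 2 (restock 26): 28 + 26 = 54
  Event 3 (sale 7): sell min(7,54)=7. stock: 54 - 7 = 47. total_sold = 12
  Event 4 (restock 37): 47 + 37 = 84
  Event 5 (sale 20): sell min(20,84)=20. stock: 84 - 20 = 64. total_sold = 32
  Event 6 (sale 12): sell min(12,64)=12. stock: 64 - 12 = 52. total_sold = 44
  Event 7 (restock 7): 52 + 7 = 59
  Event 8 (sale 20): sell min(20,59)=20. stock: 59 - 20 = 39. total_sold = 64
  Event 9 (sale 20): sell min(20,39)=20. stock: 39 - 20 = 19. total_sold = 84
  Event 10 (adjust +1): 19 + 1 = 20
  Event 11 (return 6): 20 + 6 = 26
  Event 12 (sale 3): sell min(3,26)=3. stock: 26 - 3 = 23. total_sold = 87
  Event 13 (sale 20): sell min(20,23)=20. stock: 23 - 20 = 3. total_sold = 107
Final: stock = 3, total_sold = 107

Checking against threshold 14:
  After event 1: stock=28 > 14
  After event 2: stock=54 > 14
  After event 3: stock=47 > 14
  After event 4: stock=84 > 14
  After event 5: stock=64 > 14
  After event 6: stock=52 > 14
  After event 7: stock=59 > 14
  After event 8: stock=39 > 14
  After event 9: stock=19 > 14
  After event 10: stock=20 > 14
  After event 11: stock=26 > 14
  After event 12: stock=23 > 14
  After event 13: stock=3 <= 14 -> ALERT
Alert events: [13]. Count = 1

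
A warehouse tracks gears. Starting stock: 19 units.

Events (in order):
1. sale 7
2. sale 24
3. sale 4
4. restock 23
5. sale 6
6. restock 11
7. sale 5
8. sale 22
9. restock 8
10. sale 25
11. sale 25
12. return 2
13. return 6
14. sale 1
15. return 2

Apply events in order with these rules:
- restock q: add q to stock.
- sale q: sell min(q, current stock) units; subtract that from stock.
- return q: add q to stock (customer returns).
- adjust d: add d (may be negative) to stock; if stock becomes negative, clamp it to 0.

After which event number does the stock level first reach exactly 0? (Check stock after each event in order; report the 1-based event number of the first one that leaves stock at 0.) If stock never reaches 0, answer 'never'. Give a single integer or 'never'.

Processing events:
Start: stock = 19
  Event 1 (sale 7): sell min(7,19)=7. stock: 19 - 7 = 12. total_sold = 7
  Event 2 (sale 24): sell min(24,12)=12. stock: 12 - 12 = 0. total_sold = 19
  Event 3 (sale 4): sell min(4,0)=0. stock: 0 - 0 = 0. total_sold = 19
  Event 4 (restock 23): 0 + 23 = 23
  Event 5 (sale 6): sell min(6,23)=6. stock: 23 - 6 = 17. total_sold = 25
  Event 6 (restock 11): 17 + 11 = 28
  Event 7 (sale 5): sell min(5,28)=5. stock: 28 - 5 = 23. total_sold = 30
  Event 8 (sale 22): sell min(22,23)=22. stock: 23 - 22 = 1. total_sold = 52
  Event 9 (restock 8): 1 + 8 = 9
  Event 10 (sale 25): sell min(25,9)=9. stock: 9 - 9 = 0. total_sold = 61
  Event 11 (sale 25): sell min(25,0)=0. stock: 0 - 0 = 0. total_sold = 61
  Event 12 (return 2): 0 + 2 = 2
  Event 13 (return 6): 2 + 6 = 8
  Event 14 (sale 1): sell min(1,8)=1. stock: 8 - 1 = 7. total_sold = 62
  Event 15 (return 2): 7 + 2 = 9
Final: stock = 9, total_sold = 62

First zero at event 2.

Answer: 2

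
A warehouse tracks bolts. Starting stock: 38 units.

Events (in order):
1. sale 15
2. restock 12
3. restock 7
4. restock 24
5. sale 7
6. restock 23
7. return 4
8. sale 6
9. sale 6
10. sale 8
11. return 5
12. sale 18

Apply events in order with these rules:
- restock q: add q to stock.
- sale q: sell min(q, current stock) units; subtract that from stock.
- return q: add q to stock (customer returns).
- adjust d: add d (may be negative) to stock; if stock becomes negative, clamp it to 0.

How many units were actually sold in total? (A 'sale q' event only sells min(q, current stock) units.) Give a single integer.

Answer: 60

Derivation:
Processing events:
Start: stock = 38
  Event 1 (sale 15): sell min(15,38)=15. stock: 38 - 15 = 23. total_sold = 15
  Event 2 (restock 12): 23 + 12 = 35
  Event 3 (restock 7): 35 + 7 = 42
  Event 4 (restock 24): 42 + 24 = 66
  Event 5 (sale 7): sell min(7,66)=7. stock: 66 - 7 = 59. total_sold = 22
  Event 6 (restock 23): 59 + 23 = 82
  Event 7 (return 4): 82 + 4 = 86
  Event 8 (sale 6): sell min(6,86)=6. stock: 86 - 6 = 80. total_sold = 28
  Event 9 (sale 6): sell min(6,80)=6. stock: 80 - 6 = 74. total_sold = 34
  Event 10 (sale 8): sell min(8,74)=8. stock: 74 - 8 = 66. total_sold = 42
  Event 11 (return 5): 66 + 5 = 71
  Event 12 (sale 18): sell min(18,71)=18. stock: 71 - 18 = 53. total_sold = 60
Final: stock = 53, total_sold = 60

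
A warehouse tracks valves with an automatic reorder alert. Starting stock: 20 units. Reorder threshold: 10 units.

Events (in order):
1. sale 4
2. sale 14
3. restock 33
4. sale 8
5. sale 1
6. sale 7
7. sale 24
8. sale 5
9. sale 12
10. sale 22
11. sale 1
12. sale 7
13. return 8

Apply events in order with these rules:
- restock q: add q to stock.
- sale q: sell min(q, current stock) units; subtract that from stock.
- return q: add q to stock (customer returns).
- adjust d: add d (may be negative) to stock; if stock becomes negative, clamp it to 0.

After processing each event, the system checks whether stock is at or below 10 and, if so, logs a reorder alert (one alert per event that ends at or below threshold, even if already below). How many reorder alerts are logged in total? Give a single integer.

Processing events:
Start: stock = 20
  Event 1 (sale 4): sell min(4,20)=4. stock: 20 - 4 = 16. total_sold = 4
  Event 2 (sale 14): sell min(14,16)=14. stock: 16 - 14 = 2. total_sold = 18
  Event 3 (restock 33): 2 + 33 = 35
  Event 4 (sale 8): sell min(8,35)=8. stock: 35 - 8 = 27. total_sold = 26
  Event 5 (sale 1): sell min(1,27)=1. stock: 27 - 1 = 26. total_sold = 27
  Event 6 (sale 7): sell min(7,26)=7. stock: 26 - 7 = 19. total_sold = 34
  Event 7 (sale 24): sell min(24,19)=19. stock: 19 - 19 = 0. total_sold = 53
  Event 8 (sale 5): sell min(5,0)=0. stock: 0 - 0 = 0. total_sold = 53
  Event 9 (sale 12): sell min(12,0)=0. stock: 0 - 0 = 0. total_sold = 53
  Event 10 (sale 22): sell min(22,0)=0. stock: 0 - 0 = 0. total_sold = 53
  Event 11 (sale 1): sell min(1,0)=0. stock: 0 - 0 = 0. total_sold = 53
  Event 12 (sale 7): sell min(7,0)=0. stock: 0 - 0 = 0. total_sold = 53
  Event 13 (return 8): 0 + 8 = 8
Final: stock = 8, total_sold = 53

Checking against threshold 10:
  After event 1: stock=16 > 10
  After event 2: stock=2 <= 10 -> ALERT
  After event 3: stock=35 > 10
  After event 4: stock=27 > 10
  After event 5: stock=26 > 10
  After event 6: stock=19 > 10
  After event 7: stock=0 <= 10 -> ALERT
  After event 8: stock=0 <= 10 -> ALERT
  After event 9: stock=0 <= 10 -> ALERT
  After event 10: stock=0 <= 10 -> ALERT
  After event 11: stock=0 <= 10 -> ALERT
  After event 12: stock=0 <= 10 -> ALERT
  After event 13: stock=8 <= 10 -> ALERT
Alert events: [2, 7, 8, 9, 10, 11, 12, 13]. Count = 8

Answer: 8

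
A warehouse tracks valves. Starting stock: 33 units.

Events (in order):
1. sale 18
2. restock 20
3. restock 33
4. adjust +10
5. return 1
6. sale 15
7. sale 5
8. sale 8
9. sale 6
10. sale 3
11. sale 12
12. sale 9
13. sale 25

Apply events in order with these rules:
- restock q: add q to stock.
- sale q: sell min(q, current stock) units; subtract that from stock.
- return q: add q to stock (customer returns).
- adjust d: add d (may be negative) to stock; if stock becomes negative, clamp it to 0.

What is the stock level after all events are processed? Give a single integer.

Answer: 0

Derivation:
Processing events:
Start: stock = 33
  Event 1 (sale 18): sell min(18,33)=18. stock: 33 - 18 = 15. total_sold = 18
  Event 2 (restock 20): 15 + 20 = 35
  Event 3 (restock 33): 35 + 33 = 68
  Event 4 (adjust +10): 68 + 10 = 78
  Event 5 (return 1): 78 + 1 = 79
  Event 6 (sale 15): sell min(15,79)=15. stock: 79 - 15 = 64. total_sold = 33
  Event 7 (sale 5): sell min(5,64)=5. stock: 64 - 5 = 59. total_sold = 38
  Event 8 (sale 8): sell min(8,59)=8. stock: 59 - 8 = 51. total_sold = 46
  Event 9 (sale 6): sell min(6,51)=6. stock: 51 - 6 = 45. total_sold = 52
  Event 10 (sale 3): sell min(3,45)=3. stock: 45 - 3 = 42. total_sold = 55
  Event 11 (sale 12): sell min(12,42)=12. stock: 42 - 12 = 30. total_sold = 67
  Event 12 (sale 9): sell min(9,30)=9. stock: 30 - 9 = 21. total_sold = 76
  Event 13 (sale 25): sell min(25,21)=21. stock: 21 - 21 = 0. total_sold = 97
Final: stock = 0, total_sold = 97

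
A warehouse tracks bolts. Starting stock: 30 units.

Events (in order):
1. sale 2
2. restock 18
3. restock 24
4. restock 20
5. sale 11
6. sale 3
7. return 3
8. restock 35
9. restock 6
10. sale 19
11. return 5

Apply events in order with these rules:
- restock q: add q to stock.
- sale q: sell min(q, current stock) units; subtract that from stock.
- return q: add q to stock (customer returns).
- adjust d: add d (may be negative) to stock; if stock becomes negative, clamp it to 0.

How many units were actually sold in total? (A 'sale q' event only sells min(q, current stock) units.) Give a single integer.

Processing events:
Start: stock = 30
  Event 1 (sale 2): sell min(2,30)=2. stock: 30 - 2 = 28. total_sold = 2
  Event 2 (restock 18): 28 + 18 = 46
  Event 3 (restock 24): 46 + 24 = 70
  Event 4 (restock 20): 70 + 20 = 90
  Event 5 (sale 11): sell min(11,90)=11. stock: 90 - 11 = 79. total_sold = 13
  Event 6 (sale 3): sell min(3,79)=3. stock: 79 - 3 = 76. total_sold = 16
  Event 7 (return 3): 76 + 3 = 79
  Event 8 (restock 35): 79 + 35 = 114
  Event 9 (restock 6): 114 + 6 = 120
  Event 10 (sale 19): sell min(19,120)=19. stock: 120 - 19 = 101. total_sold = 35
  Event 11 (return 5): 101 + 5 = 106
Final: stock = 106, total_sold = 35

Answer: 35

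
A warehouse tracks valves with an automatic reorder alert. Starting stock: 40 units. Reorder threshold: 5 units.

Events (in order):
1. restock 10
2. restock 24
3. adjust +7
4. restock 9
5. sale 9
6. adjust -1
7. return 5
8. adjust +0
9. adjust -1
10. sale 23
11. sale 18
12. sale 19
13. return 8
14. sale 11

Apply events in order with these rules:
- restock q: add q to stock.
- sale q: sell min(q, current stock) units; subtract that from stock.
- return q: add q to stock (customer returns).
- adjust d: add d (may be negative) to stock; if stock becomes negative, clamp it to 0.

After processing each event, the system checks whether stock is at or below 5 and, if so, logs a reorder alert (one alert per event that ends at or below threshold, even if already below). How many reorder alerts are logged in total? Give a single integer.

Processing events:
Start: stock = 40
  Event 1 (restock 10): 40 + 10 = 50
  Event 2 (restock 24): 50 + 24 = 74
  Event 3 (adjust +7): 74 + 7 = 81
  Event 4 (restock 9): 81 + 9 = 90
  Event 5 (sale 9): sell min(9,90)=9. stock: 90 - 9 = 81. total_sold = 9
  Event 6 (adjust -1): 81 + -1 = 80
  Event 7 (return 5): 80 + 5 = 85
  Event 8 (adjust +0): 85 + 0 = 85
  Event 9 (adjust -1): 85 + -1 = 84
  Event 10 (sale 23): sell min(23,84)=23. stock: 84 - 23 = 61. total_sold = 32
  Event 11 (sale 18): sell min(18,61)=18. stock: 61 - 18 = 43. total_sold = 50
  Event 12 (sale 19): sell min(19,43)=19. stock: 43 - 19 = 24. total_sold = 69
  Event 13 (return 8): 24 + 8 = 32
  Event 14 (sale 11): sell min(11,32)=11. stock: 32 - 11 = 21. total_sold = 80
Final: stock = 21, total_sold = 80

Checking against threshold 5:
  After event 1: stock=50 > 5
  After event 2: stock=74 > 5
  After event 3: stock=81 > 5
  After event 4: stock=90 > 5
  After event 5: stock=81 > 5
  After event 6: stock=80 > 5
  After event 7: stock=85 > 5
  After event 8: stock=85 > 5
  After event 9: stock=84 > 5
  After event 10: stock=61 > 5
  After event 11: stock=43 > 5
  After event 12: stock=24 > 5
  After event 13: stock=32 > 5
  After event 14: stock=21 > 5
Alert events: []. Count = 0

Answer: 0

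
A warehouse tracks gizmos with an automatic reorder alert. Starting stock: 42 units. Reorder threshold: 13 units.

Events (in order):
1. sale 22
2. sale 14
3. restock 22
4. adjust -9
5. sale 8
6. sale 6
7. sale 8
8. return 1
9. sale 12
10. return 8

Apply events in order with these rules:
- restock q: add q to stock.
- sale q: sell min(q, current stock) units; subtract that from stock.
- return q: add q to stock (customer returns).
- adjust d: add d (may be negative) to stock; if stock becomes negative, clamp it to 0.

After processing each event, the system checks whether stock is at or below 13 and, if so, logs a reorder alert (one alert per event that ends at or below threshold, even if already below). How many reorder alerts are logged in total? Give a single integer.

Answer: 7

Derivation:
Processing events:
Start: stock = 42
  Event 1 (sale 22): sell min(22,42)=22. stock: 42 - 22 = 20. total_sold = 22
  Event 2 (sale 14): sell min(14,20)=14. stock: 20 - 14 = 6. total_sold = 36
  Event 3 (restock 22): 6 + 22 = 28
  Event 4 (adjust -9): 28 + -9 = 19
  Event 5 (sale 8): sell min(8,19)=8. stock: 19 - 8 = 11. total_sold = 44
  Event 6 (sale 6): sell min(6,11)=6. stock: 11 - 6 = 5. total_sold = 50
  Event 7 (sale 8): sell min(8,5)=5. stock: 5 - 5 = 0. total_sold = 55
  Event 8 (return 1): 0 + 1 = 1
  Event 9 (sale 12): sell min(12,1)=1. stock: 1 - 1 = 0. total_sold = 56
  Event 10 (return 8): 0 + 8 = 8
Final: stock = 8, total_sold = 56

Checking against threshold 13:
  After event 1: stock=20 > 13
  After event 2: stock=6 <= 13 -> ALERT
  After event 3: stock=28 > 13
  After event 4: stock=19 > 13
  After event 5: stock=11 <= 13 -> ALERT
  After event 6: stock=5 <= 13 -> ALERT
  After event 7: stock=0 <= 13 -> ALERT
  After event 8: stock=1 <= 13 -> ALERT
  After event 9: stock=0 <= 13 -> ALERT
  After event 10: stock=8 <= 13 -> ALERT
Alert events: [2, 5, 6, 7, 8, 9, 10]. Count = 7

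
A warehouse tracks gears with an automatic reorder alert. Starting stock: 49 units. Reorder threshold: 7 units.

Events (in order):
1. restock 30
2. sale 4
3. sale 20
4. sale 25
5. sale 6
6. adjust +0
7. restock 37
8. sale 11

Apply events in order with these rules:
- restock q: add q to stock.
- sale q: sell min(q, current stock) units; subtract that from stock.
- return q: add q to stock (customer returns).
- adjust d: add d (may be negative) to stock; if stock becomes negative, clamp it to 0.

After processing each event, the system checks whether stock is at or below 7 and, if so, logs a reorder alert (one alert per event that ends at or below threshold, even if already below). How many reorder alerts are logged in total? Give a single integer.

Answer: 0

Derivation:
Processing events:
Start: stock = 49
  Event 1 (restock 30): 49 + 30 = 79
  Event 2 (sale 4): sell min(4,79)=4. stock: 79 - 4 = 75. total_sold = 4
  Event 3 (sale 20): sell min(20,75)=20. stock: 75 - 20 = 55. total_sold = 24
  Event 4 (sale 25): sell min(25,55)=25. stock: 55 - 25 = 30. total_sold = 49
  Event 5 (sale 6): sell min(6,30)=6. stock: 30 - 6 = 24. total_sold = 55
  Event 6 (adjust +0): 24 + 0 = 24
  Event 7 (restock 37): 24 + 37 = 61
  Event 8 (sale 11): sell min(11,61)=11. stock: 61 - 11 = 50. total_sold = 66
Final: stock = 50, total_sold = 66

Checking against threshold 7:
  After event 1: stock=79 > 7
  After event 2: stock=75 > 7
  After event 3: stock=55 > 7
  After event 4: stock=30 > 7
  After event 5: stock=24 > 7
  After event 6: stock=24 > 7
  After event 7: stock=61 > 7
  After event 8: stock=50 > 7
Alert events: []. Count = 0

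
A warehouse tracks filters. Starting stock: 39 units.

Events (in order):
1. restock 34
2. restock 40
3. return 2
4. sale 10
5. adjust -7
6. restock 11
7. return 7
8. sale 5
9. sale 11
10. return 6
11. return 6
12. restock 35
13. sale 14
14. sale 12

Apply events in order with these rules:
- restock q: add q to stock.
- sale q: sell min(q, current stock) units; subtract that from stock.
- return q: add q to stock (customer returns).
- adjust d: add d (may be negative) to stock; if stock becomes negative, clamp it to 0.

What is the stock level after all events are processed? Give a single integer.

Answer: 121

Derivation:
Processing events:
Start: stock = 39
  Event 1 (restock 34): 39 + 34 = 73
  Event 2 (restock 40): 73 + 40 = 113
  Event 3 (return 2): 113 + 2 = 115
  Event 4 (sale 10): sell min(10,115)=10. stock: 115 - 10 = 105. total_sold = 10
  Event 5 (adjust -7): 105 + -7 = 98
  Event 6 (restock 11): 98 + 11 = 109
  Event 7 (return 7): 109 + 7 = 116
  Event 8 (sale 5): sell min(5,116)=5. stock: 116 - 5 = 111. total_sold = 15
  Event 9 (sale 11): sell min(11,111)=11. stock: 111 - 11 = 100. total_sold = 26
  Event 10 (return 6): 100 + 6 = 106
  Event 11 (return 6): 106 + 6 = 112
  Event 12 (restock 35): 112 + 35 = 147
  Event 13 (sale 14): sell min(14,147)=14. stock: 147 - 14 = 133. total_sold = 40
  Event 14 (sale 12): sell min(12,133)=12. stock: 133 - 12 = 121. total_sold = 52
Final: stock = 121, total_sold = 52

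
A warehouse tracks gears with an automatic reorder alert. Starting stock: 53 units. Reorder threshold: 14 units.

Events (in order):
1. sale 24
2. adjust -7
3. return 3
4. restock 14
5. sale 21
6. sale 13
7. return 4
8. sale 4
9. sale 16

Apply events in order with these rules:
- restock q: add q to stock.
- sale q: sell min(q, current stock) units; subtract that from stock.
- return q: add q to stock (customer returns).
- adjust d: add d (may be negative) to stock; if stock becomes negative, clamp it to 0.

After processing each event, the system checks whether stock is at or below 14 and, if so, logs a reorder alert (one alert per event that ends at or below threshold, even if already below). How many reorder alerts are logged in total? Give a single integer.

Processing events:
Start: stock = 53
  Event 1 (sale 24): sell min(24,53)=24. stock: 53 - 24 = 29. total_sold = 24
  Event 2 (adjust -7): 29 + -7 = 22
  Event 3 (return 3): 22 + 3 = 25
  Event 4 (restock 14): 25 + 14 = 39
  Event 5 (sale 21): sell min(21,39)=21. stock: 39 - 21 = 18. total_sold = 45
  Event 6 (sale 13): sell min(13,18)=13. stock: 18 - 13 = 5. total_sold = 58
  Event 7 (return 4): 5 + 4 = 9
  Event 8 (sale 4): sell min(4,9)=4. stock: 9 - 4 = 5. total_sold = 62
  Event 9 (sale 16): sell min(16,5)=5. stock: 5 - 5 = 0. total_sold = 67
Final: stock = 0, total_sold = 67

Checking against threshold 14:
  After event 1: stock=29 > 14
  After event 2: stock=22 > 14
  After event 3: stock=25 > 14
  After event 4: stock=39 > 14
  After event 5: stock=18 > 14
  After event 6: stock=5 <= 14 -> ALERT
  After event 7: stock=9 <= 14 -> ALERT
  After event 8: stock=5 <= 14 -> ALERT
  After event 9: stock=0 <= 14 -> ALERT
Alert events: [6, 7, 8, 9]. Count = 4

Answer: 4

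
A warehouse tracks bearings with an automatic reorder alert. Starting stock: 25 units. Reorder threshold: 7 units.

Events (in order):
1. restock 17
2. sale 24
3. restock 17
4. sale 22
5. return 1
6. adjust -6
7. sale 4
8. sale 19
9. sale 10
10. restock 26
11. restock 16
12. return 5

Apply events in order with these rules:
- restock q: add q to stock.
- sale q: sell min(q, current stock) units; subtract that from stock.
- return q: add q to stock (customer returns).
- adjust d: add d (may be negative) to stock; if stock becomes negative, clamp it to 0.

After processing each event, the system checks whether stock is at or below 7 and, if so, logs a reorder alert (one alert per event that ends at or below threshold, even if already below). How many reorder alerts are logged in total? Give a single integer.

Processing events:
Start: stock = 25
  Event 1 (restock 17): 25 + 17 = 42
  Event 2 (sale 24): sell min(24,42)=24. stock: 42 - 24 = 18. total_sold = 24
  Event 3 (restock 17): 18 + 17 = 35
  Event 4 (sale 22): sell min(22,35)=22. stock: 35 - 22 = 13. total_sold = 46
  Event 5 (return 1): 13 + 1 = 14
  Event 6 (adjust -6): 14 + -6 = 8
  Event 7 (sale 4): sell min(4,8)=4. stock: 8 - 4 = 4. total_sold = 50
  Event 8 (sale 19): sell min(19,4)=4. stock: 4 - 4 = 0. total_sold = 54
  Event 9 (sale 10): sell min(10,0)=0. stock: 0 - 0 = 0. total_sold = 54
  Event 10 (restock 26): 0 + 26 = 26
  Event 11 (restock 16): 26 + 16 = 42
  Event 12 (return 5): 42 + 5 = 47
Final: stock = 47, total_sold = 54

Checking against threshold 7:
  After event 1: stock=42 > 7
  After event 2: stock=18 > 7
  After event 3: stock=35 > 7
  After event 4: stock=13 > 7
  After event 5: stock=14 > 7
  After event 6: stock=8 > 7
  After event 7: stock=4 <= 7 -> ALERT
  After event 8: stock=0 <= 7 -> ALERT
  After event 9: stock=0 <= 7 -> ALERT
  After event 10: stock=26 > 7
  After event 11: stock=42 > 7
  After event 12: stock=47 > 7
Alert events: [7, 8, 9]. Count = 3

Answer: 3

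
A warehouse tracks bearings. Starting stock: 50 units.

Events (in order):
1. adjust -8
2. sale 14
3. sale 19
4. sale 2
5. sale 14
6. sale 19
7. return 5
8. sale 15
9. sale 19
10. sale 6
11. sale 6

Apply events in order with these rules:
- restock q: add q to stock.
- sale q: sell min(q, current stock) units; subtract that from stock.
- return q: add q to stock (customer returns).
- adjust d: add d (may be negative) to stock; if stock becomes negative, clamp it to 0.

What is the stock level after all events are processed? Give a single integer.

Answer: 0

Derivation:
Processing events:
Start: stock = 50
  Event 1 (adjust -8): 50 + -8 = 42
  Event 2 (sale 14): sell min(14,42)=14. stock: 42 - 14 = 28. total_sold = 14
  Event 3 (sale 19): sell min(19,28)=19. stock: 28 - 19 = 9. total_sold = 33
  Event 4 (sale 2): sell min(2,9)=2. stock: 9 - 2 = 7. total_sold = 35
  Event 5 (sale 14): sell min(14,7)=7. stock: 7 - 7 = 0. total_sold = 42
  Event 6 (sale 19): sell min(19,0)=0. stock: 0 - 0 = 0. total_sold = 42
  Event 7 (return 5): 0 + 5 = 5
  Event 8 (sale 15): sell min(15,5)=5. stock: 5 - 5 = 0. total_sold = 47
  Event 9 (sale 19): sell min(19,0)=0. stock: 0 - 0 = 0. total_sold = 47
  Event 10 (sale 6): sell min(6,0)=0. stock: 0 - 0 = 0. total_sold = 47
  Event 11 (sale 6): sell min(6,0)=0. stock: 0 - 0 = 0. total_sold = 47
Final: stock = 0, total_sold = 47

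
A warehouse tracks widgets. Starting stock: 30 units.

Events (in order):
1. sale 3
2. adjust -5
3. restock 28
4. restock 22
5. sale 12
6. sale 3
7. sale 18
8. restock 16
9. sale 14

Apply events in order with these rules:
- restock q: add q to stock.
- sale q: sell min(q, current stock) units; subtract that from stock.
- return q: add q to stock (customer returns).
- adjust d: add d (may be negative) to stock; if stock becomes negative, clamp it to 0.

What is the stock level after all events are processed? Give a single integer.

Answer: 41

Derivation:
Processing events:
Start: stock = 30
  Event 1 (sale 3): sell min(3,30)=3. stock: 30 - 3 = 27. total_sold = 3
  Event 2 (adjust -5): 27 + -5 = 22
  Event 3 (restock 28): 22 + 28 = 50
  Event 4 (restock 22): 50 + 22 = 72
  Event 5 (sale 12): sell min(12,72)=12. stock: 72 - 12 = 60. total_sold = 15
  Event 6 (sale 3): sell min(3,60)=3. stock: 60 - 3 = 57. total_sold = 18
  Event 7 (sale 18): sell min(18,57)=18. stock: 57 - 18 = 39. total_sold = 36
  Event 8 (restock 16): 39 + 16 = 55
  Event 9 (sale 14): sell min(14,55)=14. stock: 55 - 14 = 41. total_sold = 50
Final: stock = 41, total_sold = 50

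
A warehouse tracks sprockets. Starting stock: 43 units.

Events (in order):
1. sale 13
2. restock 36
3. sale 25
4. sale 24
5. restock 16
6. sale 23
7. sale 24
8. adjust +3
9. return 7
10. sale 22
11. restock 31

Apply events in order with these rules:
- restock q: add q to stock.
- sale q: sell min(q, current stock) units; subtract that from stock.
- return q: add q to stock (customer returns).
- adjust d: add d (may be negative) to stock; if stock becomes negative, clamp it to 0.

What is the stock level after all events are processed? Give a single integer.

Answer: 31

Derivation:
Processing events:
Start: stock = 43
  Event 1 (sale 13): sell min(13,43)=13. stock: 43 - 13 = 30. total_sold = 13
  Event 2 (restock 36): 30 + 36 = 66
  Event 3 (sale 25): sell min(25,66)=25. stock: 66 - 25 = 41. total_sold = 38
  Event 4 (sale 24): sell min(24,41)=24. stock: 41 - 24 = 17. total_sold = 62
  Event 5 (restock 16): 17 + 16 = 33
  Event 6 (sale 23): sell min(23,33)=23. stock: 33 - 23 = 10. total_sold = 85
  Event 7 (sale 24): sell min(24,10)=10. stock: 10 - 10 = 0. total_sold = 95
  Event 8 (adjust +3): 0 + 3 = 3
  Event 9 (return 7): 3 + 7 = 10
  Event 10 (sale 22): sell min(22,10)=10. stock: 10 - 10 = 0. total_sold = 105
  Event 11 (restock 31): 0 + 31 = 31
Final: stock = 31, total_sold = 105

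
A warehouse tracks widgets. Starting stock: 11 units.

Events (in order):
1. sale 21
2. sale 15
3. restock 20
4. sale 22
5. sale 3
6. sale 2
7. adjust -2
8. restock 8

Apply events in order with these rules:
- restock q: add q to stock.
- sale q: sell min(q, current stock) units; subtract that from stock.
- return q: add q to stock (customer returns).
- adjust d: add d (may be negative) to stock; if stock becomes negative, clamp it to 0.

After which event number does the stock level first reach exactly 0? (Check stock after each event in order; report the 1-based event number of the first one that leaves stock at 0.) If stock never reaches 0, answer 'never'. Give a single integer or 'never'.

Processing events:
Start: stock = 11
  Event 1 (sale 21): sell min(21,11)=11. stock: 11 - 11 = 0. total_sold = 11
  Event 2 (sale 15): sell min(15,0)=0. stock: 0 - 0 = 0. total_sold = 11
  Event 3 (restock 20): 0 + 20 = 20
  Event 4 (sale 22): sell min(22,20)=20. stock: 20 - 20 = 0. total_sold = 31
  Event 5 (sale 3): sell min(3,0)=0. stock: 0 - 0 = 0. total_sold = 31
  Event 6 (sale 2): sell min(2,0)=0. stock: 0 - 0 = 0. total_sold = 31
  Event 7 (adjust -2): 0 + -2 = 0 (clamped to 0)
  Event 8 (restock 8): 0 + 8 = 8
Final: stock = 8, total_sold = 31

First zero at event 1.

Answer: 1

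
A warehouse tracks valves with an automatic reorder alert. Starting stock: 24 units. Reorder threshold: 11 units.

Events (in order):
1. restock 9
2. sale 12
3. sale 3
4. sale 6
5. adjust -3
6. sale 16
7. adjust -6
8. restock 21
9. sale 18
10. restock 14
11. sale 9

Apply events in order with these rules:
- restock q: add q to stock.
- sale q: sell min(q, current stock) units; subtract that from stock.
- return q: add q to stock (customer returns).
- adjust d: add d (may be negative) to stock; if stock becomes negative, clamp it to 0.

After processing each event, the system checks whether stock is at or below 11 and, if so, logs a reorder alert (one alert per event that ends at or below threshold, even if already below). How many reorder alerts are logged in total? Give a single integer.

Processing events:
Start: stock = 24
  Event 1 (restock 9): 24 + 9 = 33
  Event 2 (sale 12): sell min(12,33)=12. stock: 33 - 12 = 21. total_sold = 12
  Event 3 (sale 3): sell min(3,21)=3. stock: 21 - 3 = 18. total_sold = 15
  Event 4 (sale 6): sell min(6,18)=6. stock: 18 - 6 = 12. total_sold = 21
  Event 5 (adjust -3): 12 + -3 = 9
  Event 6 (sale 16): sell min(16,9)=9. stock: 9 - 9 = 0. total_sold = 30
  Event 7 (adjust -6): 0 + -6 = 0 (clamped to 0)
  Event 8 (restock 21): 0 + 21 = 21
  Event 9 (sale 18): sell min(18,21)=18. stock: 21 - 18 = 3. total_sold = 48
  Event 10 (restock 14): 3 + 14 = 17
  Event 11 (sale 9): sell min(9,17)=9. stock: 17 - 9 = 8. total_sold = 57
Final: stock = 8, total_sold = 57

Checking against threshold 11:
  After event 1: stock=33 > 11
  After event 2: stock=21 > 11
  After event 3: stock=18 > 11
  After event 4: stock=12 > 11
  After event 5: stock=9 <= 11 -> ALERT
  After event 6: stock=0 <= 11 -> ALERT
  After event 7: stock=0 <= 11 -> ALERT
  After event 8: stock=21 > 11
  After event 9: stock=3 <= 11 -> ALERT
  After event 10: stock=17 > 11
  After event 11: stock=8 <= 11 -> ALERT
Alert events: [5, 6, 7, 9, 11]. Count = 5

Answer: 5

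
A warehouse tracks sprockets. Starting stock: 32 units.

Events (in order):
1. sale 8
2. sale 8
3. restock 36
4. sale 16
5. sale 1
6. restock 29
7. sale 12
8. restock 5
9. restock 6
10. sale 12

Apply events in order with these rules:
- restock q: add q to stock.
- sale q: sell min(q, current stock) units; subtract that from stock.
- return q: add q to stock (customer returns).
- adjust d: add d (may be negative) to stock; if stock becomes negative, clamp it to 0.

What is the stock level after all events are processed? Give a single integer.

Processing events:
Start: stock = 32
  Event 1 (sale 8): sell min(8,32)=8. stock: 32 - 8 = 24. total_sold = 8
  Event 2 (sale 8): sell min(8,24)=8. stock: 24 - 8 = 16. total_sold = 16
  Event 3 (restock 36): 16 + 36 = 52
  Event 4 (sale 16): sell min(16,52)=16. stock: 52 - 16 = 36. total_sold = 32
  Event 5 (sale 1): sell min(1,36)=1. stock: 36 - 1 = 35. total_sold = 33
  Event 6 (restock 29): 35 + 29 = 64
  Event 7 (sale 12): sell min(12,64)=12. stock: 64 - 12 = 52. total_sold = 45
  Event 8 (restock 5): 52 + 5 = 57
  Event 9 (restock 6): 57 + 6 = 63
  Event 10 (sale 12): sell min(12,63)=12. stock: 63 - 12 = 51. total_sold = 57
Final: stock = 51, total_sold = 57

Answer: 51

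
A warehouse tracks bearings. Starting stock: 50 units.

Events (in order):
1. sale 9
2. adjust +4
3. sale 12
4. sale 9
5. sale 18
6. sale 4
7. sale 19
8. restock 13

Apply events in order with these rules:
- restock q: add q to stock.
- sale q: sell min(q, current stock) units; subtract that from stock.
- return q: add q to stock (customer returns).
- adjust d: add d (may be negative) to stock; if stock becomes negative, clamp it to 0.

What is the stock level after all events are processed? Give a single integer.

Processing events:
Start: stock = 50
  Event 1 (sale 9): sell min(9,50)=9. stock: 50 - 9 = 41. total_sold = 9
  Event 2 (adjust +4): 41 + 4 = 45
  Event 3 (sale 12): sell min(12,45)=12. stock: 45 - 12 = 33. total_sold = 21
  Event 4 (sale 9): sell min(9,33)=9. stock: 33 - 9 = 24. total_sold = 30
  Event 5 (sale 18): sell min(18,24)=18. stock: 24 - 18 = 6. total_sold = 48
  Event 6 (sale 4): sell min(4,6)=4. stock: 6 - 4 = 2. total_sold = 52
  Event 7 (sale 19): sell min(19,2)=2. stock: 2 - 2 = 0. total_sold = 54
  Event 8 (restock 13): 0 + 13 = 13
Final: stock = 13, total_sold = 54

Answer: 13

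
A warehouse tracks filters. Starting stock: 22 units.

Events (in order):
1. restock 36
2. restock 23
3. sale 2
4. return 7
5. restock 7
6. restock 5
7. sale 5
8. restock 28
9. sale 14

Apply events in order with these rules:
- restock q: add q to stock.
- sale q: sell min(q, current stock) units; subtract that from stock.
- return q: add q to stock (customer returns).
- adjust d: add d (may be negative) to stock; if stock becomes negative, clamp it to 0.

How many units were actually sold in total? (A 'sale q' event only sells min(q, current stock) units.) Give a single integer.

Processing events:
Start: stock = 22
  Event 1 (restock 36): 22 + 36 = 58
  Event 2 (restock 23): 58 + 23 = 81
  Event 3 (sale 2): sell min(2,81)=2. stock: 81 - 2 = 79. total_sold = 2
  Event 4 (return 7): 79 + 7 = 86
  Event 5 (restock 7): 86 + 7 = 93
  Event 6 (restock 5): 93 + 5 = 98
  Event 7 (sale 5): sell min(5,98)=5. stock: 98 - 5 = 93. total_sold = 7
  Event 8 (restock 28): 93 + 28 = 121
  Event 9 (sale 14): sell min(14,121)=14. stock: 121 - 14 = 107. total_sold = 21
Final: stock = 107, total_sold = 21

Answer: 21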